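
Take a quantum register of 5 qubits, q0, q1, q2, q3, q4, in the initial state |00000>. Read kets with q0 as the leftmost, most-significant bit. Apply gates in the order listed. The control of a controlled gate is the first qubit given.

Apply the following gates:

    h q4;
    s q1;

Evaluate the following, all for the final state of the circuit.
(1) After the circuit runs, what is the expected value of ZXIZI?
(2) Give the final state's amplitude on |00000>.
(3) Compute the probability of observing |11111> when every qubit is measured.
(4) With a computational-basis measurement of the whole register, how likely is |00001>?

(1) In the final state, ZXIZI has expectation 0.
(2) |00000> carries amplitude sqrt(2)/2 in the final state.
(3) A full measurement returns |11111> with probability 0.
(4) Outcome |00001> occurs with probability 1/2.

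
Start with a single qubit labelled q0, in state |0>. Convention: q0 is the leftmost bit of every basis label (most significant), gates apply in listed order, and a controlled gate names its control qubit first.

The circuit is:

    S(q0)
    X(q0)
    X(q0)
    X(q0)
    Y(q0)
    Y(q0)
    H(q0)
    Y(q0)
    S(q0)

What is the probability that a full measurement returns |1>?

The probability of measuring |1> is 1/2.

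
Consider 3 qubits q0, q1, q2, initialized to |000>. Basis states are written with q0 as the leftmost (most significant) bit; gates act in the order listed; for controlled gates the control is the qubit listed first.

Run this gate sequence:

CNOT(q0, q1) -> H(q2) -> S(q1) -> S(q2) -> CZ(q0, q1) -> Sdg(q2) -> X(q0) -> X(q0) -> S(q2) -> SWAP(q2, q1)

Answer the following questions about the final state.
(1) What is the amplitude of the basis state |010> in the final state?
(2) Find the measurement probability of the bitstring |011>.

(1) The amplitude on |010> is sqrt(2)*I/2. Key observation: the block from step 6 through step 9 cancels to the identity and can be dropped.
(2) A full measurement returns |011> with probability 0.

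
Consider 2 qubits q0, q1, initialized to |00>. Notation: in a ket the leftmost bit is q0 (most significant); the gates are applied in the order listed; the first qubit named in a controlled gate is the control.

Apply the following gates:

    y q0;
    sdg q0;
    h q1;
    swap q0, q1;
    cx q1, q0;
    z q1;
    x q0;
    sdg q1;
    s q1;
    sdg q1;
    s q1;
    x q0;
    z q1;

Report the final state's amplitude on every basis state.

The resulting statevector has amplitude 0 on |00>, sqrt(2)/2 on |01>, 0 on |10>, sqrt(2)/2 on |11>. Key observation: the block from step 6 through step 13 cancels to the identity and can be dropped.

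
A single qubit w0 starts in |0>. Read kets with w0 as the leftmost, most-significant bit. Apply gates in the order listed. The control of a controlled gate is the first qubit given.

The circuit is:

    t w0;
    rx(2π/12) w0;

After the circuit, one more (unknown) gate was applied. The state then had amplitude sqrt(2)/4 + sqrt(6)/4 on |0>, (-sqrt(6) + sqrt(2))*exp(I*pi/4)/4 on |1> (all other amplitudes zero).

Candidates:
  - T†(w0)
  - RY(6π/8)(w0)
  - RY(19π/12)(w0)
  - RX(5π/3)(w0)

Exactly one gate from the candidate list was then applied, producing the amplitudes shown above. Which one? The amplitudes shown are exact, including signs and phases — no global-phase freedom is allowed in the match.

The applied gate was T†(w0).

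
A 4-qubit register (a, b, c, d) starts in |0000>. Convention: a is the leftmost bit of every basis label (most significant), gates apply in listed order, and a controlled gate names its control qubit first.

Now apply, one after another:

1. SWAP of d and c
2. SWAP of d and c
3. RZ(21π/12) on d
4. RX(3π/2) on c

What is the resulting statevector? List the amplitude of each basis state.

The resulting statevector has amplitude sqrt(2)*exp(I*pi/8)/2 on |0000>, sqrt(2)*exp(5*I*pi/8)/2 on |0010>, and 0 on every other basis state.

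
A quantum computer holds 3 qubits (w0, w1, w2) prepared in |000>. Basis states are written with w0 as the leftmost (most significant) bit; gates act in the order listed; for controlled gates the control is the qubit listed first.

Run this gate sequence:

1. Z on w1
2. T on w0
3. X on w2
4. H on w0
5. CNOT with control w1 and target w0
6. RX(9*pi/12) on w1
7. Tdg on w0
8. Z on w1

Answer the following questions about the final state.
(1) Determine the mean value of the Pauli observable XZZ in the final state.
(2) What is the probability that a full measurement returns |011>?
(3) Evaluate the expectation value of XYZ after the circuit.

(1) The observable XZZ averages to 1/2.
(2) The probability of measuring |011> is sqrt(2)/8 + 1/4.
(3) In the final state, XYZ has expectation -1/2.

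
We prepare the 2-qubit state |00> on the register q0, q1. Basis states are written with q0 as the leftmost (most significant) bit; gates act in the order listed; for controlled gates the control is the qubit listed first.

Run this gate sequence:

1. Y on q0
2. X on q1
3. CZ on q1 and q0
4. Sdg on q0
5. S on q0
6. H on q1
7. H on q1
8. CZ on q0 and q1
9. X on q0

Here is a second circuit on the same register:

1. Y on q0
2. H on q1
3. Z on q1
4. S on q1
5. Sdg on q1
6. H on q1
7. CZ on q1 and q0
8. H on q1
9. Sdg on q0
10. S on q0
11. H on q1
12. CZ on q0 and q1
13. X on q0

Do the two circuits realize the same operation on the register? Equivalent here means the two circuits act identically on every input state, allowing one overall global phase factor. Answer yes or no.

Yes: on every input state the two circuits agree up to one overall phase factor.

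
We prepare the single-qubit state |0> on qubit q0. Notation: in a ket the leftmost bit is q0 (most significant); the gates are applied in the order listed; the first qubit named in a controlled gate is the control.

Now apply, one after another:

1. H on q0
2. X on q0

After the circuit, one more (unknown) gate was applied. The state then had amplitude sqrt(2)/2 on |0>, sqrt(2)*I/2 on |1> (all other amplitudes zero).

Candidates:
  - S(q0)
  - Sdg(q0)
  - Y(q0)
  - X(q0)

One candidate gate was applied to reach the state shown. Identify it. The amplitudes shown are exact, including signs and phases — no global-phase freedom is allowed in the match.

The applied gate was S(q0).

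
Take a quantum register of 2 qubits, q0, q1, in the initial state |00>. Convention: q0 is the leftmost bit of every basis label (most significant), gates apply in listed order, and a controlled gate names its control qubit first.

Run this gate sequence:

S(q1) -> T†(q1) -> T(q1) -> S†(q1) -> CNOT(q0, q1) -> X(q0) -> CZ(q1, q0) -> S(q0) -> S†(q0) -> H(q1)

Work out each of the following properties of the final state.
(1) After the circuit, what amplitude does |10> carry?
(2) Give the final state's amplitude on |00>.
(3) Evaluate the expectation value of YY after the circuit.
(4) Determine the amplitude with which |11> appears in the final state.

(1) The amplitude on |10> is sqrt(2)/2. Key observation: steps 1-4 multiply out to the identity, so the circuit reduces to the remaining gates.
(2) The final state's coefficient on |00> equals 0.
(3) The expectation value of YY is 0.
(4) |11> carries amplitude sqrt(2)/2 in the final state.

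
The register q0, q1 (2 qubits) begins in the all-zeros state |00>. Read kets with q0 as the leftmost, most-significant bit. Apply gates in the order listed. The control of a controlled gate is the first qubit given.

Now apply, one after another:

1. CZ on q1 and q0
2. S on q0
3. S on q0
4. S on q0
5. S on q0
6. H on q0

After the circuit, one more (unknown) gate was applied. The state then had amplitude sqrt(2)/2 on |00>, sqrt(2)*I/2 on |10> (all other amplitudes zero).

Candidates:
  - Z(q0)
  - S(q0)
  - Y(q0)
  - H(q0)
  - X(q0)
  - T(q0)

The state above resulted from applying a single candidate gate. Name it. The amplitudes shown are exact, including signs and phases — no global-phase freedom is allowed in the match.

It was S(q0) that produced the state shown.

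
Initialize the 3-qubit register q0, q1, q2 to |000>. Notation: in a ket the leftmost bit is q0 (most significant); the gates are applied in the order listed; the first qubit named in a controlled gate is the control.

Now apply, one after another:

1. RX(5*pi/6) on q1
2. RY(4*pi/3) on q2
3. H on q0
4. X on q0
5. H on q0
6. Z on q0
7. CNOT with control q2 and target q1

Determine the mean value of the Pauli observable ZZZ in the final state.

The expectation value of ZZZ is -sqrt(3)/2. Key observation: gates 3-6 undo each other exactly, leaving only the rest of the circuit to track.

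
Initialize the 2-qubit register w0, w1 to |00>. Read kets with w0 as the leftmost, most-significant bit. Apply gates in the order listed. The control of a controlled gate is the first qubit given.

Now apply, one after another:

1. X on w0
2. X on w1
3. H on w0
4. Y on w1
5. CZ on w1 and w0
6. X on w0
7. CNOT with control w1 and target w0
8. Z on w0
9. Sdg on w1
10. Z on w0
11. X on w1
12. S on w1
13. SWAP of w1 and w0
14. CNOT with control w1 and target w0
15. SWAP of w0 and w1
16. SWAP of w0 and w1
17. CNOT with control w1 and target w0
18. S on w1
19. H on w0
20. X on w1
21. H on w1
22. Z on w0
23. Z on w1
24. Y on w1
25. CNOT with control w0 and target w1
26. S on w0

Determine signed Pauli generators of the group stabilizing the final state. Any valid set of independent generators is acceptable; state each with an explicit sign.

One valid set of independent stabilizer generators is -XZ, +ZY (any independent generating set of the same group is equally correct).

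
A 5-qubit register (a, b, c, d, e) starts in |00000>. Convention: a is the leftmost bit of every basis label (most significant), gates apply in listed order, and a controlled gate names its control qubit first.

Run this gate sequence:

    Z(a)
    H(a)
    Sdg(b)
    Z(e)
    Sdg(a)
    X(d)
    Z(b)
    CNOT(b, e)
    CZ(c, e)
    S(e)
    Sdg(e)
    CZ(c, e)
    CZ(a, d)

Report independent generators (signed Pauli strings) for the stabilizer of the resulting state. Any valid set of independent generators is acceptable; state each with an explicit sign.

The final state is stabilized by the group generated by +YIIII, +IZIII, +IIZII, -IIIZI, +IIIIZ; other independent generating sets are equally valid. Key observation: gates 9-12 undo each other exactly, leaving only the rest of the circuit to track.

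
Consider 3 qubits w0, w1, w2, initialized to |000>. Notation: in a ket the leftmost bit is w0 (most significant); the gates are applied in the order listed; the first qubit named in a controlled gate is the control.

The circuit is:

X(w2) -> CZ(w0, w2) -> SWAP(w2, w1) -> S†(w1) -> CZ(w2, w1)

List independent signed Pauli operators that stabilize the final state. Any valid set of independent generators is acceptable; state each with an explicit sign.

One valid set of independent stabilizer generators is +ZII, -IZI, +IIZ (any independent generating set of the same group is equally correct).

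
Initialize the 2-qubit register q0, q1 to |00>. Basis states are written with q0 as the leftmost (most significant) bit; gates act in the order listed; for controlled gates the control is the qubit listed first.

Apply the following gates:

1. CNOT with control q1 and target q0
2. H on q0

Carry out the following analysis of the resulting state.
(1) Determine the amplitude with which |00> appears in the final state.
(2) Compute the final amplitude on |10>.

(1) |00> carries amplitude sqrt(2)/2 in the final state.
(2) The amplitude on |10> is sqrt(2)/2.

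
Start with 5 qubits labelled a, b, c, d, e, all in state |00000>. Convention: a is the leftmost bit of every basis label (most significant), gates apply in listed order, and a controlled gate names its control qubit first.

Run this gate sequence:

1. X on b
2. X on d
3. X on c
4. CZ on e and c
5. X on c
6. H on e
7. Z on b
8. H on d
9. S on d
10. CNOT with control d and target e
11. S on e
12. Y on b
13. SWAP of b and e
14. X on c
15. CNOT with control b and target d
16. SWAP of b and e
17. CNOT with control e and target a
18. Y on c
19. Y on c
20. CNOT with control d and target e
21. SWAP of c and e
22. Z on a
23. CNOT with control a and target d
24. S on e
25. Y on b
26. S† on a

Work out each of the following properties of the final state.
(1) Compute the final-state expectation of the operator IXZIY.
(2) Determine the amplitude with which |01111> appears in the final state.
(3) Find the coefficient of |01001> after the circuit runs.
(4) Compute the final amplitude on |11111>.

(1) The expectation value of IXZIY is 0.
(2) The amplitude on |01111> is -1/2.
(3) The final state's coefficient on |01001> equals -I/2.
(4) |11111> carries amplitude 1/2 in the final state.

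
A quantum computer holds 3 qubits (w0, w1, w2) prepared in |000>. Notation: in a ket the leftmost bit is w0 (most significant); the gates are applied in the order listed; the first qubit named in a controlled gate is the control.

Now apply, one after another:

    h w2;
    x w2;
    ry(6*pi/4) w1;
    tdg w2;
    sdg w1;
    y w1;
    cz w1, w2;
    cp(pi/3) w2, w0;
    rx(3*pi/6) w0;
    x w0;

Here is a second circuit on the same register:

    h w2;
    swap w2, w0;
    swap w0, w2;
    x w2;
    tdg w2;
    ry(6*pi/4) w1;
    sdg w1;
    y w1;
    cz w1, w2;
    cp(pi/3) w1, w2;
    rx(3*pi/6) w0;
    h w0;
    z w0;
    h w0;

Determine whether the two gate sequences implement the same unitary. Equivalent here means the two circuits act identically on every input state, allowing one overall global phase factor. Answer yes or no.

No — the two circuits implement different unitaries, even allowing a global phase.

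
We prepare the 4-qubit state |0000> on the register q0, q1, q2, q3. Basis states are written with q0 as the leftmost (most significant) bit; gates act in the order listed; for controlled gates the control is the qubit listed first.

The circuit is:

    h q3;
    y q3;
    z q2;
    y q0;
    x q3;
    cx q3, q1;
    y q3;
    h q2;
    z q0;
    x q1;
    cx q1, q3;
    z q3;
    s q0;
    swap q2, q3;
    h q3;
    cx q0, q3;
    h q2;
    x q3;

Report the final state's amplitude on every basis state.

The final amplitudes are -1/2 on |1000>, -1/2 on |1010>, -1/2 on |1100>, -1/2 on |1110>, and 0 on every other basis state.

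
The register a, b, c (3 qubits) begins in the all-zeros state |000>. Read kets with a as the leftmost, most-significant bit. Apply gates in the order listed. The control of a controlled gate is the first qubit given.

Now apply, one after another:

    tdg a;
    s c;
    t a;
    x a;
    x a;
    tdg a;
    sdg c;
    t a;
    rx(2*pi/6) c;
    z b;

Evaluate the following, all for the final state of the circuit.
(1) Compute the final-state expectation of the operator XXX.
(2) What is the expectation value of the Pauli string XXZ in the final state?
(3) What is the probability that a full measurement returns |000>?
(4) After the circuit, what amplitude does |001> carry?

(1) In the final state, XXX has expectation 0.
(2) The observable XXZ averages to 0.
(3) The probability of measuring |000> is 3/4.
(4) The amplitude on |001> is -I/2.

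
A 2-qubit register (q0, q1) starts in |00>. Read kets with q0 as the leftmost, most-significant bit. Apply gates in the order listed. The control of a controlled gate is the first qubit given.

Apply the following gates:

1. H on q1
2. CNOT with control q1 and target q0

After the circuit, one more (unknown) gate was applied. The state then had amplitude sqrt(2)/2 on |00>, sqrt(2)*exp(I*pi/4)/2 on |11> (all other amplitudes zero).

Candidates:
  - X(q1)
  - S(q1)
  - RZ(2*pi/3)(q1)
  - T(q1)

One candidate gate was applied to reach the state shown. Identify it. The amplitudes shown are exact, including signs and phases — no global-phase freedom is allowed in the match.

It was T(q1) that produced the state shown.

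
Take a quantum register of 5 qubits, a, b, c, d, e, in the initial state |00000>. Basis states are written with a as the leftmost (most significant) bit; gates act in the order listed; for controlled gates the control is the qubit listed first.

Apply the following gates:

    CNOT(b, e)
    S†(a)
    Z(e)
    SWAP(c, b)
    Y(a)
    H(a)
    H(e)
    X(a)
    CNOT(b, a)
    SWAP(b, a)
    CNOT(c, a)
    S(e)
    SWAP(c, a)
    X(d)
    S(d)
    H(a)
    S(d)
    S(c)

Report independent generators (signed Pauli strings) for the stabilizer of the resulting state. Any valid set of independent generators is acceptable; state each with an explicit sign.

The stabilizer group can be generated by +XIIII, -IXIII, +IIIIY, +IIZII, -IIIZI, among other valid generating sets.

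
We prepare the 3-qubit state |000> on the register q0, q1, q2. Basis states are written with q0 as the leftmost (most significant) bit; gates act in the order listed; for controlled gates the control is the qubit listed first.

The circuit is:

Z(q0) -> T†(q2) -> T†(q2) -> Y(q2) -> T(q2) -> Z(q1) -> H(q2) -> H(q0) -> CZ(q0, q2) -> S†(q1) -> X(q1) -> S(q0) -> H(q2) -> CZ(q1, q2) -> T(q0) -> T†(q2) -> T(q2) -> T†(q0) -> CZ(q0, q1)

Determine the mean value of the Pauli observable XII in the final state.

In the final state, XII has expectation 0.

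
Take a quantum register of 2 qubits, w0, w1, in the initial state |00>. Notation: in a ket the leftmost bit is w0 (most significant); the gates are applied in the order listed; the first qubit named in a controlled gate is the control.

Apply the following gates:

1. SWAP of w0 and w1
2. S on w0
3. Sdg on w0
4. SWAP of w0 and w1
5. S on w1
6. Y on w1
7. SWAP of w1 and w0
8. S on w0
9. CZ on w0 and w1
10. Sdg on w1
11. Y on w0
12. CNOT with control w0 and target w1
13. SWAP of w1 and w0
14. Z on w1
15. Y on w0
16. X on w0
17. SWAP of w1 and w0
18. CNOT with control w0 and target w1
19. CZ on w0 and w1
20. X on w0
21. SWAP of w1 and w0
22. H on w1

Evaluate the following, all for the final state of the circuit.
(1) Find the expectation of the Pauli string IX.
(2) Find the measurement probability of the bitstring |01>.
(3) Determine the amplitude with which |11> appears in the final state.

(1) In the final state, IX has expectation -1. Key observation: the block from step 1 through step 4 cancels to the identity and can be dropped.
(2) Outcome |01> occurs with probability 1/2.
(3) The final state's coefficient on |11> equals 0.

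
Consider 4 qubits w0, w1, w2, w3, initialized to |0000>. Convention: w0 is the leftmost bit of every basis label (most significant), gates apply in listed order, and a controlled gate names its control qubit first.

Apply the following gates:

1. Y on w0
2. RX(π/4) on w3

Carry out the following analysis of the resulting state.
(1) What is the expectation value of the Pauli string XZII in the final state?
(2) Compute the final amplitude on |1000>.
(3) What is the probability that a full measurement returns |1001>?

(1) In the final state, XZII has expectation 0.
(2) The final state's coefficient on |1000> equals I*sqrt(sqrt(2) + 2)/2.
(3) The probability of measuring |1001> is 1/2 - sqrt(2)/4.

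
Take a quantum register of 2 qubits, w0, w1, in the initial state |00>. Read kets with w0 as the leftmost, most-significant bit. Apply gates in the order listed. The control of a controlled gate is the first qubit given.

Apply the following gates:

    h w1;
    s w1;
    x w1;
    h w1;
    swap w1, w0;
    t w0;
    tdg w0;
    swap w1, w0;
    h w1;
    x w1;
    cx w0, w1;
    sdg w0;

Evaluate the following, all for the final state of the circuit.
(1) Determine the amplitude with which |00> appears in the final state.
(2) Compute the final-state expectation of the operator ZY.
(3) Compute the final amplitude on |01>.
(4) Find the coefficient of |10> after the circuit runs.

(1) The amplitude on |00> is sqrt(2)/2. Key observation: gates 3-10 undo each other exactly, leaving only the rest of the circuit to track.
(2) In the final state, ZY has expectation 1.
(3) The final state's coefficient on |01> equals sqrt(2)*I/2.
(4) |10> carries amplitude 0 in the final state.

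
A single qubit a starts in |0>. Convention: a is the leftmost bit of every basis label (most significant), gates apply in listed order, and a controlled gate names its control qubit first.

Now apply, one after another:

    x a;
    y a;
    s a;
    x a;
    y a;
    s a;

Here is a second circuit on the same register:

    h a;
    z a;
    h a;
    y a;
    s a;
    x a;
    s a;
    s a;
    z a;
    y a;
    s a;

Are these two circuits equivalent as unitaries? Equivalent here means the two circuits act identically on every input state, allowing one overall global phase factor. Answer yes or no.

Yes, they are equivalent — the unitaries differ by at most a global phase.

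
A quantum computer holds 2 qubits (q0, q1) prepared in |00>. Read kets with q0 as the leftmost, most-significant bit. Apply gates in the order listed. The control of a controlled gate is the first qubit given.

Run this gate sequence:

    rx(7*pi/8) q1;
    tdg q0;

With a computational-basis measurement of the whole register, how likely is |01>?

The probability of measuring |01> is sin(7*pi/16)**2.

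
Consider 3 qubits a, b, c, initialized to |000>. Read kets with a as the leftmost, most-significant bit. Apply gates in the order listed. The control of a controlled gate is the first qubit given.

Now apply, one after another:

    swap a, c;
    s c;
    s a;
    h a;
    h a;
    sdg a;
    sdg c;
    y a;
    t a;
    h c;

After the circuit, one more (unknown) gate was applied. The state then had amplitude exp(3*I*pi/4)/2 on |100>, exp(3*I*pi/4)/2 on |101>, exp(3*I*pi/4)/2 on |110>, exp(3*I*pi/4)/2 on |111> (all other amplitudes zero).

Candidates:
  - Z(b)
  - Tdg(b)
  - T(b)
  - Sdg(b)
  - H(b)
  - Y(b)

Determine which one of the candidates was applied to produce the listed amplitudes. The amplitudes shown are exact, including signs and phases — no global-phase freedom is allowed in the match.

It was H(b) that produced the state shown.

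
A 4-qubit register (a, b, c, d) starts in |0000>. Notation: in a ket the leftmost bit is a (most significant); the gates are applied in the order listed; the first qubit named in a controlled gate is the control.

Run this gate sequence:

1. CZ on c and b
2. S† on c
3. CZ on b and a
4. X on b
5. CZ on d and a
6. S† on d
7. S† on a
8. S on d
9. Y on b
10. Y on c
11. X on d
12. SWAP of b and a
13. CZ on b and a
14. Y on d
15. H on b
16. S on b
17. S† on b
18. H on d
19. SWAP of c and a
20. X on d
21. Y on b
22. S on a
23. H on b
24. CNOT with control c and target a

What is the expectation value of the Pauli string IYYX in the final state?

In the final state, IYYX has expectation 0. Key observation: the block from step 16 through step 17 cancels to the identity and can be dropped.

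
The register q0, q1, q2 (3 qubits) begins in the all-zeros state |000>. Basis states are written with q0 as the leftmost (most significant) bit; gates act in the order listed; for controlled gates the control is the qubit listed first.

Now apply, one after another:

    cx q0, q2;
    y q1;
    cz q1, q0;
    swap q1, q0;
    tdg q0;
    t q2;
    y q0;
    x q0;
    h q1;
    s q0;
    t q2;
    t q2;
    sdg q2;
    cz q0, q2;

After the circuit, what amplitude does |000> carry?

The amplitude on |000> is 0.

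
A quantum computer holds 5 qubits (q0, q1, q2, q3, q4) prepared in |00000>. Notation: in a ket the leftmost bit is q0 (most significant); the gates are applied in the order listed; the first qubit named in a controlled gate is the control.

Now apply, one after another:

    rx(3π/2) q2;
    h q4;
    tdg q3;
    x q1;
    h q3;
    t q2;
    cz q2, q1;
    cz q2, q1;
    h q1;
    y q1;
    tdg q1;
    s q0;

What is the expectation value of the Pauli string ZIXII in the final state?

In the final state, ZIXII has expectation -sqrt(2)/2. Key observation: steps 7-8 multiply out to the identity, so the circuit reduces to the remaining gates.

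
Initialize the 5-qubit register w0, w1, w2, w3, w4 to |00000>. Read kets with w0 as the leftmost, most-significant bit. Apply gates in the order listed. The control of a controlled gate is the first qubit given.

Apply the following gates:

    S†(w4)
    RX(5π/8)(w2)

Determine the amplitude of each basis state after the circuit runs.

The resulting statevector has amplitude cos(5*pi/16) on |00000>, -I*sin(5*pi/16) on |00100>, and 0 on every other basis state.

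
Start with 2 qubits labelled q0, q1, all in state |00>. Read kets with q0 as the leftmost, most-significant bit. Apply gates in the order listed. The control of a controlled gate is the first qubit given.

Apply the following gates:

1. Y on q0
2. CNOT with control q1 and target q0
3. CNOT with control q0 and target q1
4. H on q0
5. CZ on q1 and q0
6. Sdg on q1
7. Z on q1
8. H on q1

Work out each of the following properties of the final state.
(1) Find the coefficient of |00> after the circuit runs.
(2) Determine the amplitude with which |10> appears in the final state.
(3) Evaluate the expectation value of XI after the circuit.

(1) |00> carries amplitude -1/2 in the final state.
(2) The amplitude on |10> is -1/2.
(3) The observable XI averages to 1.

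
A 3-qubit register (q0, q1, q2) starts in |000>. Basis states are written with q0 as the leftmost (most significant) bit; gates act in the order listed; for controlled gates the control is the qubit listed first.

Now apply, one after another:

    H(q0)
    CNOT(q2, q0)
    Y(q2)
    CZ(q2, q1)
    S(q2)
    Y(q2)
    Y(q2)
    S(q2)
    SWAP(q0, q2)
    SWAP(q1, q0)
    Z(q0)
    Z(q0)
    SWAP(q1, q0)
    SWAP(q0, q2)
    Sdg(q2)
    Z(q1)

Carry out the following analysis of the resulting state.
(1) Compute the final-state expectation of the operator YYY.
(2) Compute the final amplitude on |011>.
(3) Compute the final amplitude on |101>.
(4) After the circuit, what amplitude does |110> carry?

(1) In the final state, YYY has expectation 0. Key observation: the block from step 8 through step 15 cancels to the identity and can be dropped.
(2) |011> carries amplitude 0 in the final state.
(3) The final state's coefficient on |101> equals -sqrt(2)/2.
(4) The amplitude on |110> is 0.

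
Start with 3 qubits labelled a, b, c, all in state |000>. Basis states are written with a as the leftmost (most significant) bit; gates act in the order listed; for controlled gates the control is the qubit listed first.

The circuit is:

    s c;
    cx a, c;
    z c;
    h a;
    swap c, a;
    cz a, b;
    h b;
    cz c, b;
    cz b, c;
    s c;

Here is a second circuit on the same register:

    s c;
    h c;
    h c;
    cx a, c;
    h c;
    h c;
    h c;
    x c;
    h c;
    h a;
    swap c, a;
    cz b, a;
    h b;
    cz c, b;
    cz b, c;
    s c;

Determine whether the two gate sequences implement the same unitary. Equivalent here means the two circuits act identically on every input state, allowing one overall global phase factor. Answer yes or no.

Yes — the two circuits implement the same unitary up to a global phase.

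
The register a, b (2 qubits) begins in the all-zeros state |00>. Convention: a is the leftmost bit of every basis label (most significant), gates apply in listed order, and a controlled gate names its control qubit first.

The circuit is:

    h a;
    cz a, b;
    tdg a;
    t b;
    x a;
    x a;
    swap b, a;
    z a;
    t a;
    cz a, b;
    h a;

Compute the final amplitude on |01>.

The final state's coefficient on |01> equals -exp(3*I*pi/4)/2.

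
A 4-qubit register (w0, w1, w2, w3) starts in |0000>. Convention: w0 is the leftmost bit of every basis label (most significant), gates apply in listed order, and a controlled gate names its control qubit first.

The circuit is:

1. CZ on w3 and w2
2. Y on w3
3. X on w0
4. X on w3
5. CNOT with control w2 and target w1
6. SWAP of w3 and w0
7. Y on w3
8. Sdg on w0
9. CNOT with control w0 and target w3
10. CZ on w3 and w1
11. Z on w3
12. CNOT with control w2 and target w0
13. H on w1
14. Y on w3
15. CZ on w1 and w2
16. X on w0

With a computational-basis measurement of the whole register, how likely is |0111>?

Outcome |0111> occurs with probability 0.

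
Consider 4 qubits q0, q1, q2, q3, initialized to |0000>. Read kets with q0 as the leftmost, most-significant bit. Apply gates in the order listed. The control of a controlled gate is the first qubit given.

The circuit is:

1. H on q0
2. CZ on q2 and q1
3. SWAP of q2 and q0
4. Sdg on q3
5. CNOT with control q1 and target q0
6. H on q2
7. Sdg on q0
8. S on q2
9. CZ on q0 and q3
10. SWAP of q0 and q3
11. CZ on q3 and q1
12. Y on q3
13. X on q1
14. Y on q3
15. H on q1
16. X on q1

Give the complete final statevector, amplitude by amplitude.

After the circuit, the state carries amplitude -sqrt(2)/2 on |0000>, sqrt(2)/2 on |0100>, and 0 on every other basis state.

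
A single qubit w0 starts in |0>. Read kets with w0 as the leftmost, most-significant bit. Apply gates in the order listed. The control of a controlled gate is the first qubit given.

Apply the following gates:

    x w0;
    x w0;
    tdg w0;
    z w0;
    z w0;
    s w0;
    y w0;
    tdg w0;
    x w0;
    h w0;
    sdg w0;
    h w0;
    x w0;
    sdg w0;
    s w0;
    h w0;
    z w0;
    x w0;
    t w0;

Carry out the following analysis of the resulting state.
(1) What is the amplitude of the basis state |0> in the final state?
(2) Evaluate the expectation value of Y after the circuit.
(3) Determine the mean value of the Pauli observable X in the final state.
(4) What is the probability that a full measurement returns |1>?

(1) The final state's coefficient on |0> equals -sqrt(2)*exp(3*I*pi/4)/2.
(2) In the final state, Y has expectation sqrt(2)/2.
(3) The observable X averages to -sqrt(2)/2.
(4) The probability of measuring |1> is 1/2.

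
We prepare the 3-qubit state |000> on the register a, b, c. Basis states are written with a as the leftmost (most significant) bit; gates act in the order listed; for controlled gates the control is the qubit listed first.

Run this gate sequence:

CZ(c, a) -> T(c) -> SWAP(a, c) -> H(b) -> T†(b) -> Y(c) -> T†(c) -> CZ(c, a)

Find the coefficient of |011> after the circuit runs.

|011> carries amplitude sqrt(2)/2 in the final state.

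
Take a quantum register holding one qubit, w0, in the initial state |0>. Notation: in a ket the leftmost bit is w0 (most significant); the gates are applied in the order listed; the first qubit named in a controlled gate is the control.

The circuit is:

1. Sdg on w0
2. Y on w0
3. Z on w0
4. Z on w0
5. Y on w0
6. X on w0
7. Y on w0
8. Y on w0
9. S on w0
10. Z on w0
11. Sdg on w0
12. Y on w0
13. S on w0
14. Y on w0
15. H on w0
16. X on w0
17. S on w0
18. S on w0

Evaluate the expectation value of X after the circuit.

The expectation value of X is 1.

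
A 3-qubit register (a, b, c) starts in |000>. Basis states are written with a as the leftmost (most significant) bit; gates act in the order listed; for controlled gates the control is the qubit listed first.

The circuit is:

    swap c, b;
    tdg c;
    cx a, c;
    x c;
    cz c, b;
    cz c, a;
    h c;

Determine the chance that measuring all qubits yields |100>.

Outcome |100> occurs with probability 0.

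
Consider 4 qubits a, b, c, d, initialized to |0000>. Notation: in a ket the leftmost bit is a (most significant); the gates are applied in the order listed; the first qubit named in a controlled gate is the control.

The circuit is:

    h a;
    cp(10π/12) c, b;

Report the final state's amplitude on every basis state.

After the circuit, the state carries amplitude sqrt(2)/2 on |0000>, sqrt(2)/2 on |1000>, and 0 on every other basis state.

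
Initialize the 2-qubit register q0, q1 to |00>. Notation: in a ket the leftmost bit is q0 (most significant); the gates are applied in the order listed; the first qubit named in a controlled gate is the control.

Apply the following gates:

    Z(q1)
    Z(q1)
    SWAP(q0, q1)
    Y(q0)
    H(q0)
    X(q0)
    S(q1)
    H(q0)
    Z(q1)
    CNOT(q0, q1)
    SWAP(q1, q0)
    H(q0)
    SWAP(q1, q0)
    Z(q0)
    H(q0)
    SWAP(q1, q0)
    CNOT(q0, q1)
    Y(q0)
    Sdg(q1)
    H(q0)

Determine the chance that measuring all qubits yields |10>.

The probability of measuring |10> is 1/2.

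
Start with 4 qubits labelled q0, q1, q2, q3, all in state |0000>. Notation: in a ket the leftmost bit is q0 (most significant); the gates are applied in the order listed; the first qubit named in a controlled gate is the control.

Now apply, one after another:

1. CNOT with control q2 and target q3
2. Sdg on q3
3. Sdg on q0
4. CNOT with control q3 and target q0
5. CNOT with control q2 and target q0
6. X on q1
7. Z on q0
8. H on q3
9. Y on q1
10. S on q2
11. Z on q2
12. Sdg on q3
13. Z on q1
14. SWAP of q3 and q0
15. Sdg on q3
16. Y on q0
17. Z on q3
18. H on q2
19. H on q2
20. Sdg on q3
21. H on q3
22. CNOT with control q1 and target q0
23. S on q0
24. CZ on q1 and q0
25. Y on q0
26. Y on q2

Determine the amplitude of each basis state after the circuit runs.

The final amplitudes are I/2 on |0010>, I/2 on |0011>, -I/2 on |1010>, -I/2 on |1011>, and 0 on every other basis state.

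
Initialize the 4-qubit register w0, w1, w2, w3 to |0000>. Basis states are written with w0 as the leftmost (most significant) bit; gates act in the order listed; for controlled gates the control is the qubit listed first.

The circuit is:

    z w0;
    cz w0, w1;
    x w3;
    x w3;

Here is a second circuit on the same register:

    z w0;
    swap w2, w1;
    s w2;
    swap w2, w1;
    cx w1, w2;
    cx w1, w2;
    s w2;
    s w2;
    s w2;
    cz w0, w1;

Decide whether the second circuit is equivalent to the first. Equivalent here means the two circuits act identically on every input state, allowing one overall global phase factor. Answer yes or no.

No, they are not equivalent — no single phase factor reconciles the two unitaries.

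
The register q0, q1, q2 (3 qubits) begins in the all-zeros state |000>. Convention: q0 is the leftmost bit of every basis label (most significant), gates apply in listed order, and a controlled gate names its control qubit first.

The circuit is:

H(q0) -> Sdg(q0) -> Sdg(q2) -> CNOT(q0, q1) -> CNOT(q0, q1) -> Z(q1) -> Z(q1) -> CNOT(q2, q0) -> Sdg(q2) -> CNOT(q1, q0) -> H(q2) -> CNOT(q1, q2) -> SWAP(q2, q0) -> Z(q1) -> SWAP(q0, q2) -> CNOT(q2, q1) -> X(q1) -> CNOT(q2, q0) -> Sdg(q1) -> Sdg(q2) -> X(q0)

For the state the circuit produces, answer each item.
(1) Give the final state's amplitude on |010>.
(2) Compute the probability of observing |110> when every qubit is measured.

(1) The amplitude on |010> is -1/2.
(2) A full measurement returns |110> with probability 1/4.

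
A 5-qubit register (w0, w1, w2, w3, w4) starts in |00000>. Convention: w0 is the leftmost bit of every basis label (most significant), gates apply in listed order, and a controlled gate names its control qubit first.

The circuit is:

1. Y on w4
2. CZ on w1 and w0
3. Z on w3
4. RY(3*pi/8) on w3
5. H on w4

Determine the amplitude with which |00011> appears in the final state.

The amplitude on |00011> is -sqrt(2)*I*sin(3*pi/16)/2.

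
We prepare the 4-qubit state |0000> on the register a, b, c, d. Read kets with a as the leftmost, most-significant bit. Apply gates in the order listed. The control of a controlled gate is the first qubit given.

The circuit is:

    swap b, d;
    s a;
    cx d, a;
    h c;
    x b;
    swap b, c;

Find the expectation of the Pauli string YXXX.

In the final state, YXXX has expectation 0.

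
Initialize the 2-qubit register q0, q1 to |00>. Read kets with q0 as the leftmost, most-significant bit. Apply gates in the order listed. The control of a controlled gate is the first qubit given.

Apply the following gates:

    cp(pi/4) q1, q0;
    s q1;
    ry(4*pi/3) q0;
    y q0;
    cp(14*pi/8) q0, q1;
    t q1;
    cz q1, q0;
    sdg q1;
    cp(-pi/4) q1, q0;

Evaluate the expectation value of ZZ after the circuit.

In the final state, ZZ has expectation 1/2.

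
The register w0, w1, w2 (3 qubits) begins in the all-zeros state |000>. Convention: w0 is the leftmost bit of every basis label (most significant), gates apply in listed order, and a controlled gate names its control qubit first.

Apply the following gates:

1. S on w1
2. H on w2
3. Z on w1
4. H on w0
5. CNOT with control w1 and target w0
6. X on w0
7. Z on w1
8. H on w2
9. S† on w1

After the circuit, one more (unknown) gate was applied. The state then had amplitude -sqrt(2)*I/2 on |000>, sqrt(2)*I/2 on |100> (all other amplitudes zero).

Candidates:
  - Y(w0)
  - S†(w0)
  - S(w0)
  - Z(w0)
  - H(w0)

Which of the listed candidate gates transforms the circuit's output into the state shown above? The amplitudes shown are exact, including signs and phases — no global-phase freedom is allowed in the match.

The applied gate was Y(w0).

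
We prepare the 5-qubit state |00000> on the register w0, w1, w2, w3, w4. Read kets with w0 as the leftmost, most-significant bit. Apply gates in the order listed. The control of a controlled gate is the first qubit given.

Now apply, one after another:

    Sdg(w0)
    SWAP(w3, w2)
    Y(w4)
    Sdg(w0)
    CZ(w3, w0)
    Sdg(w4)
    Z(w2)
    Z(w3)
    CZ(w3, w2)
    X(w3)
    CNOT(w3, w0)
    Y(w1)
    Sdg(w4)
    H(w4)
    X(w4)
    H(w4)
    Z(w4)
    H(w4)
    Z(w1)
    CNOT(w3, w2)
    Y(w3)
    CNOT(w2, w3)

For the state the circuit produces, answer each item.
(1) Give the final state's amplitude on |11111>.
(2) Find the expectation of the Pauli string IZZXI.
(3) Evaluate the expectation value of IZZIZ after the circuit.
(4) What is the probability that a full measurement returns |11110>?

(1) |11111> carries amplitude -sqrt(2)*I/2 in the final state.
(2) The observable IZZXI averages to 0.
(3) The expectation value of IZZIZ is 0.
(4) The probability of measuring |11110> is 1/2.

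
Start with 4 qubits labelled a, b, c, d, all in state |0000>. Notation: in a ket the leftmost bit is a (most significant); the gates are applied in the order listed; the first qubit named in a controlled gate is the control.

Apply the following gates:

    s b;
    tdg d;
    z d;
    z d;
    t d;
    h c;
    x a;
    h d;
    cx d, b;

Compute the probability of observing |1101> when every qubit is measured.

Outcome |1101> occurs with probability 1/4. Key observation: gates 2-5 undo each other exactly, leaving only the rest of the circuit to track.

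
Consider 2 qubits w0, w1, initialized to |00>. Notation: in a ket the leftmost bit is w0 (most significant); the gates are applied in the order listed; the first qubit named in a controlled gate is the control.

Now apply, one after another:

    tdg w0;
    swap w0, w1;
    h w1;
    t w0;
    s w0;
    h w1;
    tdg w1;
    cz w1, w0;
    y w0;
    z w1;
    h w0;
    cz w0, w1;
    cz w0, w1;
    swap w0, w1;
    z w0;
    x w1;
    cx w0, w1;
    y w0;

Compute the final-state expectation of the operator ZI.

The expectation value of ZI is -1. Key observation: gates 12-13 undo each other exactly, leaving only the rest of the circuit to track.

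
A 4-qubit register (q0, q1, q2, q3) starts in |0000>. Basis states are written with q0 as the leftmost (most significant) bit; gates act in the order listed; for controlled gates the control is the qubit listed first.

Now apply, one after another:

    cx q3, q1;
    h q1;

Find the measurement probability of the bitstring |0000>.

A full measurement returns |0000> with probability 1/2.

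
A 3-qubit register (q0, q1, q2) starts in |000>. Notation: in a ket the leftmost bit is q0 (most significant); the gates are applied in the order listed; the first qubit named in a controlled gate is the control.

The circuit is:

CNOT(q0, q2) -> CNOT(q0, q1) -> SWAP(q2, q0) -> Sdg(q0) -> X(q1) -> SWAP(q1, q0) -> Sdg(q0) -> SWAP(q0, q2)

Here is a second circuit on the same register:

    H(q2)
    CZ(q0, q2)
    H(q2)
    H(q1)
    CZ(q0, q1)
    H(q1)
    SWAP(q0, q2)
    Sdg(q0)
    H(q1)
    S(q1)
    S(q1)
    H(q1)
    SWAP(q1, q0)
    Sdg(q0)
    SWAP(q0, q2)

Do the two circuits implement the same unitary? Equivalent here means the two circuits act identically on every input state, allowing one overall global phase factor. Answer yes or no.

Yes, they are equivalent — the unitaries differ by at most a global phase.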